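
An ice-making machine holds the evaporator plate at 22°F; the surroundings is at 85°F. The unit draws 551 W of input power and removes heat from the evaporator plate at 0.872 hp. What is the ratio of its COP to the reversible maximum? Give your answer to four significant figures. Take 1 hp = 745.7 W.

Converting, Q̇_C = 0.8720 hp = 650.3 W, so COP_actual = Q̇_C/Ẇ = 650.3/551.0 = 1.180.
In absolute terms T_C = 267.59 K and T_H = 302.59 K, so ΔT = 35.00 K.
COP_Carnot = T_C/ΔT = 267.59/35.00 = 7.646.
η_II = COP_actual/COP_Carnot = 1.180/7.646 = 0.1544.

0.1544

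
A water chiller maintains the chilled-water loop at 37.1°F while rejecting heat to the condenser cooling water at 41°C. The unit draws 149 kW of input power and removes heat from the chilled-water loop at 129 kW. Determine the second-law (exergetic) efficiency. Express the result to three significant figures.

0.120

COP_actual = Q̇_C/Ẇ = 129.0/149.0 = 0.8658.
In absolute terms T_C = 275.98 K and T_H = 314.15 K, so ΔT = 38.17 K.
COP_Carnot = T_C/ΔT = 275.98/38.17 = 7.231.
η_II = COP_actual/COP_Carnot = 0.8658/7.231 = 0.1197.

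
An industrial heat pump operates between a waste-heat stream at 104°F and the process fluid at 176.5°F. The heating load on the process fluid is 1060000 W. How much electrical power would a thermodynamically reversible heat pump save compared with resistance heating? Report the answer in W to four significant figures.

In absolute terms T_C = 313.15 K and T_H = 353.43 K, so ΔT = 40.28 K.
COP_Carnot = T_H/ΔT = 353.43/40.28 = 8.775.
Resistance heating needs Ẇ_res = Q̇_H = 1060000 W; the reversible heat pump needs only Ẇ_hp = Q̇_H/COP = 120800 W.
Saving = 1060000 − 120800 = 939200 W.

939200 W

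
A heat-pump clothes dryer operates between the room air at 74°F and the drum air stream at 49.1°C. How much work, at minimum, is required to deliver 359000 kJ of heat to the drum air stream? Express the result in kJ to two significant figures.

29000 kJ

In absolute terms T_C = 296.48 K and T_H = 322.25 K, so ΔT = 25.77 K.
The reversible limit is COP_HP = T_H/ΔT = 12.51, so W_min = Q_H/COP = Q_H·ΔT/T_H.
W_min = 359000 × 25.77/322.25 = 28710 kJ.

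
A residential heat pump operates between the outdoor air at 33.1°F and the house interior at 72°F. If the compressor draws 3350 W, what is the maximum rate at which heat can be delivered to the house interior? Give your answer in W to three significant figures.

45800 W

In absolute terms T_C = 273.76 K and T_H = 295.37 K, so ΔT = 21.61 K.
COP_Carnot = T_H/ΔT = 295.37/21.61 = 13.67.
Q̇_max = COP_Carnot × Ẇ = 13.67 × 3350 W = 45790 W.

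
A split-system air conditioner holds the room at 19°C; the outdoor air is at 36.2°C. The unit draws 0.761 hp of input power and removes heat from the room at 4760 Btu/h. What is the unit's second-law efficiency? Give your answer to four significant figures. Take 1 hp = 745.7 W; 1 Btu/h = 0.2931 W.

Converting, Q̇_C = 4760 Btu/h = 1.871 hp, so COP_actual = Q̇_C/Ẇ = 1.871/0.7610 = 2.459.
In absolute terms T_C = 292.15 K and T_H = 309.35 K, so ΔT = 17.20 K.
COP_Carnot = T_C/ΔT = 292.15/17.20 = 16.99.
η_II = COP_actual/COP_Carnot = 2.459/16.99 = 0.1447.

0.1447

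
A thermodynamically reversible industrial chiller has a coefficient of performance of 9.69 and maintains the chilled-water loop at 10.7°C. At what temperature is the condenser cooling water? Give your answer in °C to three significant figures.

COP_R = T_C/(T_H − T_C) gives T_H − T_C = T_C/COP.
With T_C = 283.85 K, T_H = 283.85 × (1 + 1/9.69) = 313.14 K.
Converting, 313.14 K = 39.99°C.

40.0 °C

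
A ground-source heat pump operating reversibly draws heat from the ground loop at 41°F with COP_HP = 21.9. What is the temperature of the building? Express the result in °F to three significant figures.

COP_HP = T_H/(T_H − T_C) rearranges to T_H = COP·T_C/(COP − 1).
With T_C = 278.15 K, T_H = 21.9 × 278.15/20.90 = 291.46 K.
Converting, 291.46 K = 64.96°F.

65.0 °F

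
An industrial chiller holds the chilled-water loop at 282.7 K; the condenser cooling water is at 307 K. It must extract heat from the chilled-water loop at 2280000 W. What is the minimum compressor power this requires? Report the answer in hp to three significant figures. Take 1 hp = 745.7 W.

263 hp

The reservoir spacing is ΔT = 307 − 282.7 = 24.30 K.
COP_Carnot = T_C/ΔT = 282.70/24.30 = 11.63.
Ẇ_min = Q̇/COP_Carnot = 2280000/11.63 = 196000 W = 262.8 hp.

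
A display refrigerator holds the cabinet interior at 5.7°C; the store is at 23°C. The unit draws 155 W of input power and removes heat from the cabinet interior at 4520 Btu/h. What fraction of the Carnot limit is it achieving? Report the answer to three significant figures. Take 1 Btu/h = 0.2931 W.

Converting, Q̇_C = 4520 Btu/h = 1325 W, so COP_actual = Q̇_C/Ẇ = 1325/155.0 = 8.547.
In absolute terms T_C = 278.85 K and T_H = 296.15 K, so ΔT = 17.30 K.
COP_Carnot = T_C/ΔT = 278.85/17.30 = 16.12.
η_II = COP_actual/COP_Carnot = 8.547/16.12 = 0.5303.

0.530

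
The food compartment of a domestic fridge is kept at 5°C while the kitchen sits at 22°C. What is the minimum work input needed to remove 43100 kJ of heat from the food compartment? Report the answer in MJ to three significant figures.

In absolute terms T_C = 278.15 K and T_H = 295.15 K, so ΔT = 17.00 K.
The reversible limit is COP_R = T_C/ΔT = 16.36, so W_min = Q_C/COP = Q_C·ΔT/T_C.
W_min = 43100 × 17.00/278.15 = 2634 kJ = 2.634 MJ.

2.63 MJ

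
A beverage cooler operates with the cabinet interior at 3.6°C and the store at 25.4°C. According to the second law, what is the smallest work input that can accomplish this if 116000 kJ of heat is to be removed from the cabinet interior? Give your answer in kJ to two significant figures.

In absolute terms T_C = 276.75 K and T_H = 298.55 K, so ΔT = 21.80 K.
The reversible limit is COP_R = T_C/ΔT = 12.69, so W_min = Q_C/COP = Q_C·ΔT/T_C.
W_min = 116000 × 21.80/276.75 = 9137 kJ.

9100 kJ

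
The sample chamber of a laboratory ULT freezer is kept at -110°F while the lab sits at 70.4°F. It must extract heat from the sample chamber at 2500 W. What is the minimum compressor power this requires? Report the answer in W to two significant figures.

In absolute terms T_C = 194.26 K and T_H = 294.48 K, so ΔT = 100.2 K.
COP_Carnot = T_C/ΔT = 194.26/100.2 = 1.938.
Ẇ_min = Q̇/COP_Carnot = 2500/1.938 = 1290 W.

1300 W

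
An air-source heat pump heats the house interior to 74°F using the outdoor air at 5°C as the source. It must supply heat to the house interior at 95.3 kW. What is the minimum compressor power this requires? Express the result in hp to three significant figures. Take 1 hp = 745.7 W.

7.90 hp

In absolute terms T_C = 278.15 K and T_H = 296.48 K, so ΔT = 18.33 K.
COP_Carnot = T_H/ΔT = 296.48/18.33 = 16.17.
Ẇ_min = Q̇/COP_Carnot = 95.30/16.17 = 5.893 kW = 7.903 hp.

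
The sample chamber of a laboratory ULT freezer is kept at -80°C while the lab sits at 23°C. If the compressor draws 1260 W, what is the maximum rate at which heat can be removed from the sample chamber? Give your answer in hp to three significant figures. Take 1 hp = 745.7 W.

3.17 hp

In absolute terms T_C = 193.15 K and T_H = 296.15 K, so ΔT = 103.0 K.
COP_Carnot = T_C/ΔT = 193.15/103.0 = 1.875.
Q̇_max = COP_Carnot × Ẇ = 1.875 × 1260 W = 2363 W = 3.169 hp.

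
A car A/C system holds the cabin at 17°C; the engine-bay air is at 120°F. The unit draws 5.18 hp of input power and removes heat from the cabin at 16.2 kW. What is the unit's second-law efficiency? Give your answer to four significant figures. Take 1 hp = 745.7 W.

Converting, Q̇_C = 16.20 kW = 21.72 hp, so COP_actual = Q̇_C/Ẇ = 21.72/5.180 = 4.194.
In absolute terms T_C = 290.15 K and T_H = 322.04 K, so ΔT = 31.89 K.
COP_Carnot = T_C/ΔT = 290.15/31.89 = 9.099.
η_II = COP_actual/COP_Carnot = 4.194/9.099 = 0.4609.

0.4609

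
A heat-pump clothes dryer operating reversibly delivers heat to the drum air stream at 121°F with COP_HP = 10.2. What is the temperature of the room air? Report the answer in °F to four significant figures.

64.07 °F

COP_HP = T_H/(T_H − T_C) gives T_H − T_C = T_H/COP.
With T_H = 322.59 K, T_C = 322.59 × (1 − 1/10.2) = 290.97 K.
Converting, 290.97 K = 64.07°F.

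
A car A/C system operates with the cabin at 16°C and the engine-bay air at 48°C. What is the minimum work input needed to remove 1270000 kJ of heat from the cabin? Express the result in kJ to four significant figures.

In absolute terms T_C = 289.15 K and T_H = 321.15 K, so ΔT = 32.00 K.
The reversible limit is COP_R = T_C/ΔT = 9.036, so W_min = Q_C/COP = Q_C·ΔT/T_C.
W_min = 1270000 × 32.00/289.15 = 140500 kJ.

140500 kJ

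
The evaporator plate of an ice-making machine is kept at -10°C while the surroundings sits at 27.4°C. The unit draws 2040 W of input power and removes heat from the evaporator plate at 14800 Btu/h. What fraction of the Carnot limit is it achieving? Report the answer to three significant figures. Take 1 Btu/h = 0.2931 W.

Converting, Q̇_C = 14800 Btu/h = 4338 W, so COP_actual = Q̇_C/Ẇ = 4338/2040 = 2.126.
In absolute terms T_C = 263.15 K and T_H = 300.55 K, so ΔT = 37.40 K.
COP_Carnot = T_C/ΔT = 263.15/37.40 = 7.036.
η_II = COP_actual/COP_Carnot = 2.126/7.036 = 0.3022.

0.302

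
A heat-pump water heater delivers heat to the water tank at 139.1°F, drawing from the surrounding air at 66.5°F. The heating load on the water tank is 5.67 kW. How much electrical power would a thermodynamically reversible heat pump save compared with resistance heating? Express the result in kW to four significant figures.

4.983 kW

In absolute terms T_C = 292.32 K and T_H = 332.65 K, so ΔT = 40.33 K.
COP_Carnot = T_H/ΔT = 332.65/40.33 = 8.248.
Resistance heating needs Ẇ_res = Q̇_H = 5.670 kW; the reversible heat pump needs only Ẇ_hp = Q̇_H/COP = 0.6875 kW.
Saving = 5.670 − 0.6875 = 4.983 kW.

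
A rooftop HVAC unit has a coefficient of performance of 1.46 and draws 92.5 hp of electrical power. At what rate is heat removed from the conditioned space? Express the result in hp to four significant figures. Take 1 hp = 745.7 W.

135.1 hp

Q̇_C = COP × Ẇ = 1.46 × 92.50 = 135.1 hp.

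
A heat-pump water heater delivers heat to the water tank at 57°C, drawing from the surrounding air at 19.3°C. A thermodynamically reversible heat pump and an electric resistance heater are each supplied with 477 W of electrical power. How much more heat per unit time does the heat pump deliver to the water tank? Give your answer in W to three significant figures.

In absolute terms T_C = 292.45 K and T_H = 330.15 K, so ΔT = 37.70 K.
COP_Carnot = T_H/ΔT = 330.15/37.70 = 8.757.
The heat pump delivers Q̇_H = COP × Ẇ = 4177 W; the resistance heater delivers Ẇ = 477.0 W.
Extra = (COP − 1)·Ẇ = 3700 W.

3700 W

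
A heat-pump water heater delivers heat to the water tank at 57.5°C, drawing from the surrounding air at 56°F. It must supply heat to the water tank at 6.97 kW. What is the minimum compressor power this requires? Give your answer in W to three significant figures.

931 W

In absolute terms T_C = 286.48 K and T_H = 330.65 K, so ΔT = 44.17 K.
COP_Carnot = T_H/ΔT = 330.65/44.17 = 7.486.
Ẇ_min = Q̇/COP_Carnot = 6.970/7.486 = 0.9310 kW = 931.0 W.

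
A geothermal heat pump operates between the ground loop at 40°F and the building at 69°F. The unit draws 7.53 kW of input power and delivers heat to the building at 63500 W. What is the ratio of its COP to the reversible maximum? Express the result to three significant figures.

Converting, Q̇_H = 63500 W = 63.50 kW, so COP_actual = Q̇_H/Ẇ = 63.50/7.530 = 8.433.
In absolute terms T_C = 277.59 K and T_H = 293.71 K, so ΔT = 16.11 K.
COP_Carnot = T_H/ΔT = 293.71/16.11 = 18.23.
η_II = COP_actual/COP_Carnot = 8.433/18.23 = 0.4626.

0.463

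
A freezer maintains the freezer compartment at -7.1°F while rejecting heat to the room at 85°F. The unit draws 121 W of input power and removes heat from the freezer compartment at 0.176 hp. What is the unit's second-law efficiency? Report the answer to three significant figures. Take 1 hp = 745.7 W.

Converting, Q̇_C = 0.1760 hp = 131.2 W, so COP_actual = Q̇_C/Ẇ = 131.2/121.0 = 1.085.
In absolute terms T_C = 251.43 K and T_H = 302.59 K, so ΔT = 51.17 K.
COP_Carnot = T_C/ΔT = 251.43/51.17 = 4.914.
η_II = COP_actual/COP_Carnot = 1.085/4.914 = 0.2207.

0.221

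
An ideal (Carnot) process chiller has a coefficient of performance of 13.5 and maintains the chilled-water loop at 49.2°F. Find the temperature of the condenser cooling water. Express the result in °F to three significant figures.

COP_R = T_C/(T_H − T_C) gives T_H − T_C = T_C/COP.
With T_C = 282.71 K, T_H = 282.71 × (1 + 1/13.5) = 303.65 K.
Converting, 303.65 K = 86.89°F.

86.9 °F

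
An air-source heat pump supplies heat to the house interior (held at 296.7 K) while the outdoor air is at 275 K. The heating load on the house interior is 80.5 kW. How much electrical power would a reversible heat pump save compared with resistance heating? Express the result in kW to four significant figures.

74.61 kW

The reservoir spacing is ΔT = 296.7 − 275 = 21.70 K.
COP_Carnot = T_H/ΔT = 296.70/21.70 = 13.67.
Resistance heating needs Ẇ_res = Q̇_H = 80.50 kW; the reversible heat pump needs only Ẇ_hp = Q̇_H/COP = 5.888 kW.
Saving = 80.50 − 5.888 = 74.61 kW.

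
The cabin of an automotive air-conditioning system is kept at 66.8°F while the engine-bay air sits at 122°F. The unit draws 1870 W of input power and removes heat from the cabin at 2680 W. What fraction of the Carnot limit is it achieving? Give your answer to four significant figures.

COP_actual = Q̇_C/Ẇ = 2680/1870 = 1.433.
In absolute terms T_C = 292.48 K and T_H = 323.15 K, so ΔT = 30.67 K.
COP_Carnot = T_C/ΔT = 292.48/30.67 = 9.538.
η_II = COP_actual/COP_Carnot = 1.433/9.538 = 0.1503.

0.1503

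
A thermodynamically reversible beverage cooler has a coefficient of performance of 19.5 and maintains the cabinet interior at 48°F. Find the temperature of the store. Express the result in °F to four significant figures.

74.03 °F

COP_R = T_C/(T_H − T_C) gives T_H − T_C = T_C/COP.
With T_C = 282.04 K, T_H = 282.04 × (1 + 1/19.5) = 296.50 K.
Converting, 296.50 K = 74.03°F.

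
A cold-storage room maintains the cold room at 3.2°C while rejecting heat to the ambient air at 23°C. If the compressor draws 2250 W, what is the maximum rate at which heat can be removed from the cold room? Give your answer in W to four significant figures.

In absolute terms T_C = 276.35 K and T_H = 296.15 K, so ΔT = 19.80 K.
COP_Carnot = T_C/ΔT = 276.35/19.80 = 13.96.
Q̇_max = COP_Carnot × Ẇ = 13.96 × 2250 W = 31400 W.

31400 W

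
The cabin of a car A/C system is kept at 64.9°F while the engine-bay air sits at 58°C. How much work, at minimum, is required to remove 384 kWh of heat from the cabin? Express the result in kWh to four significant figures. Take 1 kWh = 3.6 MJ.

52.34 kWh

In absolute terms T_C = 291.43 K and T_H = 331.15 K, so ΔT = 39.72 K.
The reversible limit is COP_R = T_C/ΔT = 7.337, so W_min = Q_C/COP = Q_C·ΔT/T_C.
W_min = 384.0 × 39.72/291.43 = 52.34 kWh.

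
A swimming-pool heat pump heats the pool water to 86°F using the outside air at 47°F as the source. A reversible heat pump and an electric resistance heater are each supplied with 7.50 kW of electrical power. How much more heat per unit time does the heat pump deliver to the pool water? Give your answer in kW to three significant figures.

In absolute terms T_C = 281.48 K and T_H = 303.15 K, so ΔT = 21.67 K.
COP_Carnot = T_H/ΔT = 303.15/21.67 = 13.99.
The heat pump delivers Q̇_H = COP × Ẇ = 104.9 kW; the resistance heater delivers Ẇ = 7.500 kW.
Extra = (COP − 1)·Ẇ = 97.44 kW.

97.4 kW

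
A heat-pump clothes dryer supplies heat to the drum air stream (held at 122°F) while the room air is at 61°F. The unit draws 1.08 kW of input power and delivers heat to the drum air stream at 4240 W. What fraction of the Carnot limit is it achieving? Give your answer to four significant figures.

0.4117

Converting, Q̇_H = 4240 W = 4.240 kW, so COP_actual = Q̇_H/Ẇ = 4.240/1.080 = 3.926.
In absolute terms T_C = 289.26 K and T_H = 323.15 K, so ΔT = 33.89 K.
COP_Carnot = T_H/ΔT = 323.15/33.89 = 9.536.
η_II = COP_actual/COP_Carnot = 3.926/9.536 = 0.4117.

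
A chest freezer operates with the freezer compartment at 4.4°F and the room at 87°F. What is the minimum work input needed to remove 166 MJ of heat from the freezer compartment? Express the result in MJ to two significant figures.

30 MJ

In absolute terms T_C = 257.82 K and T_H = 303.71 K, so ΔT = 45.89 K.
The reversible limit is COP_R = T_C/ΔT = 5.618, so W_min = Q_C/COP = Q_C·ΔT/T_C.
W_min = 166.0 × 45.89/257.82 = 29.55 MJ.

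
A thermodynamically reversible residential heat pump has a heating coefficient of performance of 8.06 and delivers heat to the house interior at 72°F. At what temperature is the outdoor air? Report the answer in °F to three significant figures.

COP_HP = T_H/(T_H − T_C) gives T_H − T_C = T_H/COP.
With T_H = 295.37 K, T_C = 295.37 × (1 − 1/8.06) = 258.73 K.
Converting, 258.73 K = 6.04°F.

6.04 °F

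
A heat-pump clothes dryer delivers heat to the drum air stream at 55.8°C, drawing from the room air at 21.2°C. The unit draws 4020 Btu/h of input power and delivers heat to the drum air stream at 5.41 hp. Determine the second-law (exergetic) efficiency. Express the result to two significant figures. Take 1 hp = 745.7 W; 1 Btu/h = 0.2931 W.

0.36

Converting, Q̇_H = 5.410 hp = 13760 Btu/h, so COP_actual = Q̇_H/Ẇ = 13760/4020 = 3.424.
In absolute terms T_C = 294.35 K and T_H = 328.95 K, so ΔT = 34.60 K.
COP_Carnot = T_H/ΔT = 328.95/34.60 = 9.507.
η_II = COP_actual/COP_Carnot = 3.424/9.507 = 0.3601.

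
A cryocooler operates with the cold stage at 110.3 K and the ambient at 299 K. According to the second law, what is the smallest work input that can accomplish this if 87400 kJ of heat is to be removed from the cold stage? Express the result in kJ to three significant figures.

The reservoir spacing is ΔT = 299 − 110.3 = 188.7 K.
The reversible limit is COP_R = T_C/ΔT = 0.5845, so W_min = Q_C/COP = Q_C·ΔT/T_C.
W_min = 87400 × 188.7/110.30 = 149500 kJ.

150000 kJ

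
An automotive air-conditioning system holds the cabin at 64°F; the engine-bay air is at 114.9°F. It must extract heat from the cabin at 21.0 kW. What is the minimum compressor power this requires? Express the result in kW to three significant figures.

2.04 kW

In absolute terms T_C = 290.93 K and T_H = 319.21 K, so ΔT = 28.28 K.
COP_Carnot = T_C/ΔT = 290.93/28.28 = 10.29.
Ẇ_min = Q̇/COP_Carnot = 21.00/10.29 = 2.041 kW.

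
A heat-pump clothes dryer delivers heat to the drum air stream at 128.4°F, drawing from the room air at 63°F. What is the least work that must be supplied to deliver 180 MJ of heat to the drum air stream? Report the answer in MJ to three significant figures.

In absolute terms T_C = 290.37 K and T_H = 326.71 K, so ΔT = 36.33 K.
The reversible limit is COP_HP = T_H/ΔT = 8.992, so W_min = Q_H/COP = Q_H·ΔT/T_H.
W_min = 180.0 × 36.33/326.71 = 20.02 MJ.

20.0 MJ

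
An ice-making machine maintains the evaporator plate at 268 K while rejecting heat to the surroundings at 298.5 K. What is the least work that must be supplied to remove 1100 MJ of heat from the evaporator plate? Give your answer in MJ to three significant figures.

125 MJ

The reservoir spacing is ΔT = 298.5 − 268 = 30.50 K.
The reversible limit is COP_R = T_C/ΔT = 8.787, so W_min = Q_C/COP = Q_C·ΔT/T_C.
W_min = 1100 × 30.50/268.00 = 125.2 MJ.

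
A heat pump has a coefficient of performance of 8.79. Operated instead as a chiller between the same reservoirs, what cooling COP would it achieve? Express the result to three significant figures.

Since Q_H = Q_C + W for any cycle, COP_R = Q_C/W = Q_H/W − 1.
COP_R = 8.79 − 1 = 7.79.

7.79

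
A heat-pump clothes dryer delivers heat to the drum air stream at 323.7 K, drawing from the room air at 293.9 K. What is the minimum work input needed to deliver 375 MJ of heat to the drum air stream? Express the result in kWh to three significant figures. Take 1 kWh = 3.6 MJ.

The reservoir spacing is ΔT = 323.7 − 293.9 = 29.80 K.
The reversible limit is COP_HP = T_H/ΔT = 10.86, so W_min = Q_H/COP = Q_H·ΔT/T_H.
W_min = 375.0 × 29.80/323.70 = 34.52 MJ = 9.590 kWh.

9.59 kWh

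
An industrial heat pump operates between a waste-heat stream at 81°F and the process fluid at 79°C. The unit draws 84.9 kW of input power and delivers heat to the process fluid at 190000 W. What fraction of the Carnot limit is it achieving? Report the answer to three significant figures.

Converting, Q̇_H = 190000 W = 190.0 kW, so COP_actual = Q̇_H/Ẇ = 190.0/84.90 = 2.238.
In absolute terms T_C = 300.37 K and T_H = 352.15 K, so ΔT = 51.78 K.
COP_Carnot = T_H/ΔT = 352.15/51.78 = 6.801.
η_II = COP_actual/COP_Carnot = 2.238/6.801 = 0.3290.

0.329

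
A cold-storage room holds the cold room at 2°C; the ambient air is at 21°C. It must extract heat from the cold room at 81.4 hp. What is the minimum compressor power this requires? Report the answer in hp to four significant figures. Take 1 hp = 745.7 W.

In absolute terms T_C = 275.15 K and T_H = 294.15 K, so ΔT = 19.00 K.
COP_Carnot = T_C/ΔT = 275.15/19.00 = 14.48.
Ẇ_min = Q̇/COP_Carnot = 81.40/14.48 = 5.621 hp.

5.621 hp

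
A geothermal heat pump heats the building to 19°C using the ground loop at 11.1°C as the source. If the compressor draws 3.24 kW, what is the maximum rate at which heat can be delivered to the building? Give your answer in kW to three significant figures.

120 kW

In absolute terms T_C = 284.25 K and T_H = 292.15 K, so ΔT = 7.900 K.
COP_Carnot = T_H/ΔT = 292.15/7.900 = 36.98.
Q̇_max = COP_Carnot × Ẇ = 36.98 × 3.240 kW = 119.8 kW.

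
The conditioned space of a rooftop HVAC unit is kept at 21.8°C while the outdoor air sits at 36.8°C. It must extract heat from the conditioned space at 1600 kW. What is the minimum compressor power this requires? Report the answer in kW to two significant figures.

In absolute terms T_C = 294.95 K and T_H = 309.95 K, so ΔT = 15.00 K.
COP_Carnot = T_C/ΔT = 294.95/15.00 = 19.66.
Ẇ_min = Q̇/COP_Carnot = 1600/19.66 = 81.37 kW.

81 kW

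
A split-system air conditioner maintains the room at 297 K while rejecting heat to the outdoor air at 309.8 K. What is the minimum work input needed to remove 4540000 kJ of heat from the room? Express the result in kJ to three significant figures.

The reservoir spacing is ΔT = 309.8 − 297 = 12.80 K.
The reversible limit is COP_R = T_C/ΔT = 23.20, so W_min = Q_C/COP = Q_C·ΔT/T_C.
W_min = 4540000 × 12.80/297.00 = 195700 kJ.

196000 kJ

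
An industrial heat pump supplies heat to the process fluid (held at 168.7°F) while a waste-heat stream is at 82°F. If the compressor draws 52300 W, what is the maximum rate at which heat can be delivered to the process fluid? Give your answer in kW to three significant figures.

In absolute terms T_C = 300.93 K and T_H = 349.09 K, so ΔT = 48.17 K.
COP_Carnot = T_H/ΔT = 349.09/48.17 = 7.248.
Q̇_max = COP_Carnot × Ẇ = 7.248 × 52300 W = 379100 W = 379.1 kW.

379 kW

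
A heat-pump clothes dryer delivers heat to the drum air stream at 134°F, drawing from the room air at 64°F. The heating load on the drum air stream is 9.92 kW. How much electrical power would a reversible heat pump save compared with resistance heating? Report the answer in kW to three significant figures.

In absolute terms T_C = 290.93 K and T_H = 329.82 K, so ΔT = 38.89 K.
COP_Carnot = T_H/ΔT = 329.82/38.89 = 8.481.
Resistance heating needs Ẇ_res = Q̇_H = 9.920 kW; the reversible heat pump needs only Ẇ_hp = Q̇_H/COP = 1.170 kW.
Saving = 9.920 − 1.170 = 8.750 kW.

8.75 kW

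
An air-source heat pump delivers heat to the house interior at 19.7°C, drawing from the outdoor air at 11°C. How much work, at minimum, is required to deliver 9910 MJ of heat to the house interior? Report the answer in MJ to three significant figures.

In absolute terms T_C = 284.15 K and T_H = 292.85 K, so ΔT = 8.700 K.
The reversible limit is COP_HP = T_H/ΔT = 33.66, so W_min = Q_H/COP = Q_H·ΔT/T_H.
W_min = 9910 × 8.700/292.85 = 294.4 MJ.

294 MJ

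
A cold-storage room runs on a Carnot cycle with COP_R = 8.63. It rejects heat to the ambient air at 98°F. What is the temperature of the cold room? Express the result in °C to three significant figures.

For a Carnot refrigerator COP_R = T_C/(T_H − T_C), so T_C = COP·T_H/(1 + COP).
With T_H = 309.82 K, T_C = 8.63 × 309.82/9.630 = 277.64 K.
Converting, 277.64 K = 4.49°C.

4.49 °C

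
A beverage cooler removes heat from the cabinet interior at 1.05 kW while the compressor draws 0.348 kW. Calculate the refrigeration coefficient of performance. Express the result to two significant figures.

3.0

The first law gives Q̇_H = Q̇_C + Ẇ, so the three rates are Q̇_C = 1.050, Q̇_H = 1.398, Ẇ = 0.3480 kW.
COP_R = Q̇_C/Ẇ = 1.050/0.3480 = 3.017.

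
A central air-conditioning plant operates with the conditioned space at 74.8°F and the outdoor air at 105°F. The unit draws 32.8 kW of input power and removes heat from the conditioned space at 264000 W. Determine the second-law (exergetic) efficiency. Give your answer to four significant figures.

0.4548

Converting, Q̇_C = 264000 W = 264.0 kW, so COP_actual = Q̇_C/Ẇ = 264.0/32.80 = 8.049.
In absolute terms T_C = 296.93 K and T_H = 313.71 K, so ΔT = 16.78 K.
COP_Carnot = T_C/ΔT = 296.93/16.78 = 17.70.
η_II = COP_actual/COP_Carnot = 8.049/17.70 = 0.4548.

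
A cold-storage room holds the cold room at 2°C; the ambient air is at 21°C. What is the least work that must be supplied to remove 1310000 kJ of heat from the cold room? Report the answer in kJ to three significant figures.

90500 kJ

In absolute terms T_C = 275.15 K and T_H = 294.15 K, so ΔT = 19.00 K.
The reversible limit is COP_R = T_C/ΔT = 14.48, so W_min = Q_C/COP = Q_C·ΔT/T_C.
W_min = 1310000 × 19.00/275.15 = 90460 kJ.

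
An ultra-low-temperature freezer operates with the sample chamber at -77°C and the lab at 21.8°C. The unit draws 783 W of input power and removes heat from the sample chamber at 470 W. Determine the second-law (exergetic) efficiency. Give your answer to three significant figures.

0.302

COP_actual = Q̇_C/Ẇ = 470.0/783.0 = 0.6003.
In absolute terms T_C = 196.15 K and T_H = 294.95 K, so ΔT = 98.80 K.
COP_Carnot = T_C/ΔT = 196.15/98.80 = 1.985.
η_II = COP_actual/COP_Carnot = 0.6003/1.985 = 0.3023.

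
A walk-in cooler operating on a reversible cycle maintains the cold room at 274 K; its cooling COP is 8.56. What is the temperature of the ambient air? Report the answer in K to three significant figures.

COP_R = T_C/(T_H − T_C) gives T_H − T_C = T_C/COP.
With T_C = 274.00 K, T_H = 274.00 × (1 + 1/8.56) = 306.01 K.

306 K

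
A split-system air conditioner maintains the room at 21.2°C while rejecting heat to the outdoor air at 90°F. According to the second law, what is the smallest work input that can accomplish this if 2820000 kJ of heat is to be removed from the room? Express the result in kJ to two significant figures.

110000 kJ

In absolute terms T_C = 294.35 K and T_H = 305.37 K, so ΔT = 11.02 K.
The reversible limit is COP_R = T_C/ΔT = 26.71, so W_min = Q_C/COP = Q_C·ΔT/T_C.
W_min = 2820000 × 11.02/294.35 = 105600 kJ.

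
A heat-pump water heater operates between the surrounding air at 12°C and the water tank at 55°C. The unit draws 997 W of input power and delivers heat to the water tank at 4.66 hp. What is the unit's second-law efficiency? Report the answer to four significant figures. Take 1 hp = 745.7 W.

0.4567

Converting, Q̇_H = 4.660 hp = 3475 W, so COP_actual = Q̇_H/Ẇ = 3475/997.0 = 3.485.
In absolute terms T_C = 285.15 K and T_H = 328.15 K, so ΔT = 43.00 K.
COP_Carnot = T_H/ΔT = 328.15/43.00 = 7.631.
η_II = COP_actual/COP_Carnot = 3.485/7.631 = 0.4567.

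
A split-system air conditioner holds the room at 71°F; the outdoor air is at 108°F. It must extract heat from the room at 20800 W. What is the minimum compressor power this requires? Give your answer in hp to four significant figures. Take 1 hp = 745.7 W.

1.945 hp

In absolute terms T_C = 294.82 K and T_H = 315.37 K, so ΔT = 20.56 K.
COP_Carnot = T_C/ΔT = 294.82/20.56 = 14.34.
Ẇ_min = Q̇/COP_Carnot = 20800/14.34 = 1450 W = 1.945 hp.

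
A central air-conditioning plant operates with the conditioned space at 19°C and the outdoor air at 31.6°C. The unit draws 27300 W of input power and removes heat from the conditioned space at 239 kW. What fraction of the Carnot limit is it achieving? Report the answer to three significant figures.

Converting, Q̇_C = 239.0 kW = 239000 W, so COP_actual = Q̇_C/Ẇ = 239000/27300 = 8.755.
In absolute terms T_C = 292.15 K and T_H = 304.75 K, so ΔT = 12.60 K.
COP_Carnot = T_C/ΔT = 292.15/12.60 = 23.19.
η_II = COP_actual/COP_Carnot = 8.755/23.19 = 0.3776.

0.378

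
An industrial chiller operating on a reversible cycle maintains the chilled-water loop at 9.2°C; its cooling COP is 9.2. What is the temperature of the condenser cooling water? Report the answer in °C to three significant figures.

COP_R = T_C/(T_H − T_C) gives T_H − T_C = T_C/COP.
With T_C = 282.35 K, T_H = 282.35 × (1 + 1/9.2) = 313.04 K.
Converting, 313.04 K = 39.89°C.

39.9 °C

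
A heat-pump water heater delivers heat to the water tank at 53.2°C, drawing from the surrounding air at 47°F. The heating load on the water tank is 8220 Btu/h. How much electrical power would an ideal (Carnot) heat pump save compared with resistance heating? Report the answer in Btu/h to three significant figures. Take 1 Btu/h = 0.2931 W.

In absolute terms T_C = 281.48 K and T_H = 326.35 K, so ΔT = 44.87 K.
COP_Carnot = T_H/ΔT = 326.35/44.87 = 7.274.
Resistance heating needs Ẇ_res = Q̇_H = 8220 Btu/h; the reversible heat pump needs only Ẇ_hp = Q̇_H/COP = 1130 Btu/h.
Saving = 8220 − 1130 = 7090 Btu/h.

7090 Btu/h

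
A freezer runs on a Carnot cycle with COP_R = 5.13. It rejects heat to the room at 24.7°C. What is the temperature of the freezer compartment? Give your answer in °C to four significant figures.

For a Carnot refrigerator COP_R = T_C/(T_H − T_C), so T_C = COP·T_H/(1 + COP).
With T_H = 297.85 K, T_C = 5.13 × 297.85/6.130 = 249.26 K.
Converting, 249.26 K = -23.89°C.

-23.89 °C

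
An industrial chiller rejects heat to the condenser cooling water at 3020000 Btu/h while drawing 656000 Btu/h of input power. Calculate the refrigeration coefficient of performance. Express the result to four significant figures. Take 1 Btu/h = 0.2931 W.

The first law gives Q̇_H = Q̇_C + Ẇ, so the three rates are Q̇_C = 2364000, Q̇_H = 3020000, Ẇ = 656000 Btu/h.
COP_R = Q̇_C/Ẇ = 2364000/656000 = 3.604.

3.604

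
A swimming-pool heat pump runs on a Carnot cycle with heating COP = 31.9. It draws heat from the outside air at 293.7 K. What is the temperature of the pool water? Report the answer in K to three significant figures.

303 K

COP_HP = T_H/(T_H − T_C) rearranges to T_H = COP·T_C/(COP − 1).
With T_C = 293.70 K, T_H = 31.9 × 293.70/30.90 = 303.20 K.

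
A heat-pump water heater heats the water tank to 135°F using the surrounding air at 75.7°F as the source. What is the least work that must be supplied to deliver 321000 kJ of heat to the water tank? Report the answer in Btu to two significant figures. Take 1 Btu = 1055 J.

In absolute terms T_C = 297.43 K and T_H = 330.37 K, so ΔT = 32.94 K.
The reversible limit is COP_HP = T_H/ΔT = 10.03, so W_min = Q_H/COP = Q_H·ΔT/T_H.
W_min = 321000 × 32.94/330.37 = 32010 kJ = 30340 Btu.

30000 Btu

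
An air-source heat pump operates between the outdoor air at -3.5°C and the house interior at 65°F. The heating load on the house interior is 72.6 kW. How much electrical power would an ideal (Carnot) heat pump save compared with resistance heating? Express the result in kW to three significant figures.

67.2 kW

In absolute terms T_C = 269.65 K and T_H = 291.48 K, so ΔT = 21.83 K.
COP_Carnot = T_H/ΔT = 291.48/21.83 = 13.35.
Resistance heating needs Ẇ_res = Q̇_H = 72.60 kW; the reversible heat pump needs only Ẇ_hp = Q̇_H/COP = 5.438 kW.
Saving = 72.60 − 5.438 = 67.16 kW.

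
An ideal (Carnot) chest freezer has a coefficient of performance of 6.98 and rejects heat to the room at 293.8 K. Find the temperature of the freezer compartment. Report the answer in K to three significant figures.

257 K

For a Carnot refrigerator COP_R = T_C/(T_H − T_C), so T_C = COP·T_H/(1 + COP).
With T_H = 293.80 K, T_C = 6.98 × 293.80/7.980 = 256.98 K.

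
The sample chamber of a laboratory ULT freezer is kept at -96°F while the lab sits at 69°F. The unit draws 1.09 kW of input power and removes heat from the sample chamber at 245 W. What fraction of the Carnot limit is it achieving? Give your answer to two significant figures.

0.10

Converting, Q̇_C = 245.0 W = 0.2450 kW, so COP_actual = Q̇_C/Ẇ = 0.2450/1.090 = 0.2248.
In absolute terms T_C = 202.04 K and T_H = 293.71 K, so ΔT = 91.67 K.
COP_Carnot = T_C/ΔT = 202.04/91.67 = 2.204.
η_II = COP_actual/COP_Carnot = 0.2248/2.204 = 0.1020.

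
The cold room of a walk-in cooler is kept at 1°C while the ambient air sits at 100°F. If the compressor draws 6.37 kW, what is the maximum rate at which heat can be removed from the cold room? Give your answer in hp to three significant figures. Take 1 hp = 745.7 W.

63.7 hp

In absolute terms T_C = 274.15 K and T_H = 310.93 K, so ΔT = 36.78 K.
COP_Carnot = T_C/ΔT = 274.15/36.78 = 7.454.
Q̇_max = COP_Carnot × Ẇ = 7.454 × 6.370 kW = 47.48 kW = 63.68 hp.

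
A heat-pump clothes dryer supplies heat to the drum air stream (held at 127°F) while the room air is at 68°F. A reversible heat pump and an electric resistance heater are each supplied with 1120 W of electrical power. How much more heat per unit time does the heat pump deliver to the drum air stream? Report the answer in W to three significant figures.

10000 W

In absolute terms T_C = 293.15 K and T_H = 325.93 K, so ΔT = 32.78 K.
COP_Carnot = T_H/ΔT = 325.93/32.78 = 9.944.
The heat pump delivers Q̇_H = COP × Ẇ = 11140 W; the resistance heater delivers Ẇ = 1120 W.
Extra = (COP − 1)·Ẇ = 10020 W.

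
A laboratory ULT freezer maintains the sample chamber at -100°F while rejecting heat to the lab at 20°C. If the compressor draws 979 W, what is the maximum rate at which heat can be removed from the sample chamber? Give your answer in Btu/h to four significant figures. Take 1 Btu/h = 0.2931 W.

In absolute terms T_C = 199.82 K and T_H = 293.15 K, so ΔT = 93.33 K.
COP_Carnot = T_C/ΔT = 199.82/93.33 = 2.141.
Q̇_max = COP_Carnot × Ẇ = 2.141 × 979.0 W = 2096 W = 7151 Btu/h.

7151 Btu/h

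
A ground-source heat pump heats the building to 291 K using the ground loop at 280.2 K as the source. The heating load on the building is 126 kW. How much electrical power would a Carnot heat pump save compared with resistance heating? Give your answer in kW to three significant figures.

The reservoir spacing is ΔT = 291 − 280.2 = 10.80 K.
COP_Carnot = T_H/ΔT = 291.00/10.80 = 26.94.
Resistance heating needs Ẇ_res = Q̇_H = 126.0 kW; the reversible heat pump needs only Ẇ_hp = Q̇_H/COP = 4.676 kW.
Saving = 126.0 − 4.676 = 121.3 kW.

121 kW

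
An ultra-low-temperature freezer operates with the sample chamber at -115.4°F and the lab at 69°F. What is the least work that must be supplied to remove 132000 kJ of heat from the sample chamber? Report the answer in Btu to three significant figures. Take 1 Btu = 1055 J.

67000 Btu

In absolute terms T_C = 191.26 K and T_H = 293.71 K, so ΔT = 102.4 K.
The reversible limit is COP_R = T_C/ΔT = 1.867, so W_min = Q_C/COP = Q_C·ΔT/T_C.
W_min = 132000 × 102.4/191.26 = 70700 kJ = 67020 Btu.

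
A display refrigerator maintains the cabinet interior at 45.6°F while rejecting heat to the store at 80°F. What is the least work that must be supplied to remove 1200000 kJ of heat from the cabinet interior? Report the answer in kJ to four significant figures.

In absolute terms T_C = 280.71 K and T_H = 299.82 K, so ΔT = 19.11 K.
The reversible limit is COP_R = T_C/ΔT = 14.69, so W_min = Q_C/COP = Q_C·ΔT/T_C.
W_min = 1200000 × 19.11/280.71 = 81700 kJ.

81700 kJ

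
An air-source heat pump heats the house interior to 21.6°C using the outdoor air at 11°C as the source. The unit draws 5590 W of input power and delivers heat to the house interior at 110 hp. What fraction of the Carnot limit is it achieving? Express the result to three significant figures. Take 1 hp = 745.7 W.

Converting, Q̇_H = 110.0 hp = 82030 W, so COP_actual = Q̇_H/Ẇ = 82030/5590 = 14.67.
In absolute terms T_C = 284.15 K and T_H = 294.75 K, so ΔT = 10.60 K.
COP_Carnot = T_H/ΔT = 294.75/10.60 = 27.81.
η_II = COP_actual/COP_Carnot = 14.67/27.81 = 0.5277.

0.528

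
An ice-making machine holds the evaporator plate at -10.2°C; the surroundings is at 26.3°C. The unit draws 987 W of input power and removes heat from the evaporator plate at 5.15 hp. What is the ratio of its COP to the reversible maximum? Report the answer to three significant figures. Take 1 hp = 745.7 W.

Converting, Q̇_C = 5.150 hp = 3840 W, so COP_actual = Q̇_C/Ẇ = 3840/987.0 = 3.891.
In absolute terms T_C = 262.95 K and T_H = 299.45 K, so ΔT = 36.50 K.
COP_Carnot = T_C/ΔT = 262.95/36.50 = 7.204.
η_II = COP_actual/COP_Carnot = 3.891/7.204 = 0.5401.

0.540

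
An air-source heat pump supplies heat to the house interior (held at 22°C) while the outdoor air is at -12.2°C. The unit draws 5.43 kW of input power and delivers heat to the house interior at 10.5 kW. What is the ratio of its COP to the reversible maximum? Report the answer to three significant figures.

COP_actual = Q̇_H/Ẇ = 10.50/5.430 = 1.934.
In absolute terms T_C = 260.95 K and T_H = 295.15 K, so ΔT = 34.20 K.
COP_Carnot = T_H/ΔT = 295.15/34.20 = 8.630.
η_II = COP_actual/COP_Carnot = 1.934/8.630 = 0.2241.

0.224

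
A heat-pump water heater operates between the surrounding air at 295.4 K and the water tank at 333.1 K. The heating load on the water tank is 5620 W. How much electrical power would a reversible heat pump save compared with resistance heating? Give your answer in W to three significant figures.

The reservoir spacing is ΔT = 333.1 − 295.4 = 37.70 K.
COP_Carnot = T_H/ΔT = 333.10/37.70 = 8.836.
Resistance heating needs Ẇ_res = Q̇_H = 5620 W; the reversible heat pump needs only Ẇ_hp = Q̇_H/COP = 636.1 W.
Saving = 5620 − 636.1 = 4984 W.

4980 W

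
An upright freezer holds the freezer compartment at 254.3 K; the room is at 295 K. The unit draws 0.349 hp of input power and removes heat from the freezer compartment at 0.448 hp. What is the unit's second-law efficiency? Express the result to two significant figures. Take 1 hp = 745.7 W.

COP_actual = Q̇_C/Ẇ = 0.4480/0.3490 = 1.284.
The reservoir spacing is ΔT = 295 − 254.3 = 40.70 K.
COP_Carnot = T_C/ΔT = 254.30/40.70 = 6.248.
η_II = COP_actual/COP_Carnot = 1.284/6.248 = 0.2054.

0.21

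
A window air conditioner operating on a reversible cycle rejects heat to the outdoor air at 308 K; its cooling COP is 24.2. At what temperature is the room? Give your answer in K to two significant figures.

300 K

For a Carnot refrigerator COP_R = T_C/(T_H − T_C), so T_C = COP·T_H/(1 + COP).
With T_H = 308.00 K, T_C = 24.2 × 308.00/25.20 = 295.78 K.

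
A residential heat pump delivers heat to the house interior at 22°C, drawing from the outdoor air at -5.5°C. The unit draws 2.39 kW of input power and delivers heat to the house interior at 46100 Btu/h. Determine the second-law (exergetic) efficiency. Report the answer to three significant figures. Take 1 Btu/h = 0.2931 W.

Converting, Q̇_H = 46100 Btu/h = 13.51 kW, so COP_actual = Q̇_H/Ẇ = 13.51/2.390 = 5.654.
In absolute terms T_C = 267.65 K and T_H = 295.15 K, so ΔT = 27.50 K.
COP_Carnot = T_H/ΔT = 295.15/27.50 = 10.73.
η_II = COP_actual/COP_Carnot = 5.654/10.73 = 0.5268.

0.527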